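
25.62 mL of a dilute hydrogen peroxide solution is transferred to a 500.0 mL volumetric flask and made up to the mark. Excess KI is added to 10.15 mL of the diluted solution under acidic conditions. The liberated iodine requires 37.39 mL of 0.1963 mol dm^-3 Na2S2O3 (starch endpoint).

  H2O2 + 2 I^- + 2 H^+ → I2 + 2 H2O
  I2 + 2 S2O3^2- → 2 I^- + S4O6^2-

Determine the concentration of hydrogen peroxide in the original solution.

n(S2O3^2-) = 0.03739 × 0.1963 = 7.340 × 10^-3 mol
n(I2) = n(S2O3^2-)/2 = 3.670 × 10^-3 mol
n(H2O2) in the aliquot = 3.670 × 10^-3 mol (1:1 ratio)
[H2O2]_dilute = 3.670 × 10^-3 / 0.01015 = 0.3616 mol/L
[H2O2]_original = 0.3616 × 500.0/25.62 = 7.056 mol/L

7.056 mol/L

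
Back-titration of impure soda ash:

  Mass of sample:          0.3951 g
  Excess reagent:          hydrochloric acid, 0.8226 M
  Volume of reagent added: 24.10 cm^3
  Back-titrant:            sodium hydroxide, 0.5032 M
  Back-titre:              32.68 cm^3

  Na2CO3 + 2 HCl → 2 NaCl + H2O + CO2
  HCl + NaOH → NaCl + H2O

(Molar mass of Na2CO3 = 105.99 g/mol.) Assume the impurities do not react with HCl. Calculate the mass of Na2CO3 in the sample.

n(HCl) added = 0.02410 × 0.8226 = 0.01982 mol
n(NaOH) used in back-titration = 0.03268 × 0.5032 = 0.01644 mol
n(HCl) left over = 0.01644 mol (1:1 ratio)
n(HCl) consumed by analyte = 0.01982 − 0.01644 = 3.380 × 10^-3 mol
From the 1:2 ratio, n(Na2CO3) = 1/2 × 3.380 × 10^-3 = 1.690 × 10^-3 mol
mass of Na2CO3 = 1.690 × 10^-3 × 105.99 = 0.1791 g

0.1791 g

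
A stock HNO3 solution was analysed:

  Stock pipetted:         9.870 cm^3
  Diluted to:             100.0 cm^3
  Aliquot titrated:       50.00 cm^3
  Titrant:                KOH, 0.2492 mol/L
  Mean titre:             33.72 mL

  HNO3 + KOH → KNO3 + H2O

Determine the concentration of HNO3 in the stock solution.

n(KOH) = 0.03372 × 0.2492 = 8.403 × 10^-3 mol
n(HNO3) in the aliquot = 8.403 × 10^-3 mol (1:1 ratio)
[HNO3]_dilute = 8.403 × 10^-3 / 0.05000 = 0.1681 mol/L
Dilution factor = 100.0 / 9.870 = 10.13
[HNO3]_stock = 0.1681 × 10.13 = 1.703 mol/L

1.703 mol/L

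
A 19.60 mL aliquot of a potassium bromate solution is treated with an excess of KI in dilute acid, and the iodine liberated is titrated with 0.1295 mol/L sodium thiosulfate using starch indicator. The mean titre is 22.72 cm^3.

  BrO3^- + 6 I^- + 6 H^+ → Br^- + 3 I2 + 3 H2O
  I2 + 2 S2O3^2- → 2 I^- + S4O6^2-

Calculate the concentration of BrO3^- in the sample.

0.02502 mol/L

n(S2O3^2-) = 0.02272 × 0.1295 = 2.942 × 10^-3 mol
n(I2) = n(S2O3^2-)/2 = 1.471 × 10^-3 mol
From the 1:3 ratio, n(BrO3^-) in the aliquot = 1/3 × 1.471 × 10^-3 = 4.904 × 10^-4 mol
[BrO3^-] = 4.904 × 10^-4 / 0.01960 = 0.02502 mol/L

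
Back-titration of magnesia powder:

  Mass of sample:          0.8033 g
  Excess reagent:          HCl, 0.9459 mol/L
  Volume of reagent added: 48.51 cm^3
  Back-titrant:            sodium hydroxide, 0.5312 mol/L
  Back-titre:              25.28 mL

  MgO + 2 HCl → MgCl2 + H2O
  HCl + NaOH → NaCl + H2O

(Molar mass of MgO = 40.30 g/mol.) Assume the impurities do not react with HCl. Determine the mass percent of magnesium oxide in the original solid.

81.41 %

n(HCl) added = 0.04851 × 0.9459 = 0.04589 mol
n(NaOH) used in back-titration = 0.02528 × 0.5312 = 0.01343 mol
n(HCl) left over = 0.01343 mol (1:1 ratio)
n(HCl) consumed by analyte = 0.04589 − 0.01343 = 0.03246 mol
From the 1:2 ratio, n(MgO) = 1/2 × 0.03246 = 0.01623 mol
mass of MgO = 0.01623 × 40.30 = 0.6540 g
% MgO = 0.6540 / 0.8033 × 100 = 81.41 %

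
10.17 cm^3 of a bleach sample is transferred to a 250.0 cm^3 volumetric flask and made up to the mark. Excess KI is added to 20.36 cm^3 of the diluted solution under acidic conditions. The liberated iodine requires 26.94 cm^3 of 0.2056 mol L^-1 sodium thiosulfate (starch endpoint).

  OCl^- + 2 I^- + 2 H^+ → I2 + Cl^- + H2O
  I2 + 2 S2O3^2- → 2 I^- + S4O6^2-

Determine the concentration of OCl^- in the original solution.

n(S2O3^2-) = 0.02694 × 0.2056 = 5.539 × 10^-3 mol
n(I2) = n(S2O3^2-)/2 = 2.769 × 10^-3 mol
n(OCl^-) in the aliquot = 2.769 × 10^-3 mol (1:1 ratio)
[OCl^-]_dilute = 2.769 × 10^-3 / 0.02036 = 0.1360 mol/L
[OCl^-]_original = 0.1360 × 250.0/10.17 = 3.344 mol/L

3.344 mol/L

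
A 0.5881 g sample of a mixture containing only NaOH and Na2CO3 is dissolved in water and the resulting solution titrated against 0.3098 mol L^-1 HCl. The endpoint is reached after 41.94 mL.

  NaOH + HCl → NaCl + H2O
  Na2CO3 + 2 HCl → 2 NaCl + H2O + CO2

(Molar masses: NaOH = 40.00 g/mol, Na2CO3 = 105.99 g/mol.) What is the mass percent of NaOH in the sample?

52.58 %

n(HCl) = 0.04194 × 0.3098 = 0.01299 mol
Let x = n(NaOH), y = n(Na2CO3).
Titrant: 1x + 2y = 0.01299;  mass: 40.00x + 105.99y = 0.5881
Solving, x = 7.731 × 10^-3 mol, y = 2.631 × 10^-3 mol
mass of NaOH = 7.731 × 10^-3 × 40.00 = 0.3092 g
% NaOH = 0.3092 / 0.5881 × 100 = 52.58 %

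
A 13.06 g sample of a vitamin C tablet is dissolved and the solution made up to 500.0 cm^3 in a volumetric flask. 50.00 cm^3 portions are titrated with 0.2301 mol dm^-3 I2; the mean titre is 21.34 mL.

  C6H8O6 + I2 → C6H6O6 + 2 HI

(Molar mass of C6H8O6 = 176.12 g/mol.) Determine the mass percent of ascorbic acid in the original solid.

66.22 %

n(I2) per titration = 0.02134 × 0.2301 = 4.910 × 10^-3 mol
n(C6H8O6) in each aliquot = 4.910 × 10^-3 mol (1:1 ratio)
n(C6H8O6) in the whole flask = 4.910 × 10^-3 × 500.0/50.00 = 0.04910 mol
mass of C6H8O6 = 0.04910 × 176.12 = 8.648 g
% C6H8O6 = 8.648 / 13.06 × 100 = 66.22 %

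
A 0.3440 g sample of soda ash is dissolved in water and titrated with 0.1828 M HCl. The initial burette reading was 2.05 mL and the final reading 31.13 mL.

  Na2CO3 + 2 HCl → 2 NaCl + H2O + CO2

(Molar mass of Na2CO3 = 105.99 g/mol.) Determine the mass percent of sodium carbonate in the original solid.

n(HCl) = 0.02908 L × 0.1828 mol/L = 5.316 × 10^-3 mol
From the 1:2 ratio, n(Na2CO3) = 1/2 × 5.316 × 10^-3 = 2.658 × 10^-3 mol
mass of Na2CO3 = 2.658 × 10^-3 × 105.99 g/mol = 0.2817 g
% Na2CO3 = 0.2817 / 0.3440 × 100 = 81.89 %

81.89 %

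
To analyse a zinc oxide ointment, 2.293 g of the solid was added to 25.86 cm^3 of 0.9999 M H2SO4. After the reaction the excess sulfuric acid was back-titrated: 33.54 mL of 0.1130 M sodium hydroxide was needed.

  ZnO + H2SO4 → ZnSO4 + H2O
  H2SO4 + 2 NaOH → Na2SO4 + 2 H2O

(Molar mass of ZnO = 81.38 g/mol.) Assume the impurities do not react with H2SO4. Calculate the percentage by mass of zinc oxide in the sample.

n(H2SO4) added = 0.02586 × 0.9999 = 0.02586 mol
n(NaOH) used in back-titration = 0.03354 × 0.1130 = 3.790 × 10^-3 mol
From the 1:2 ratio, n(H2SO4) left over = 1/2 × 3.790 × 10^-3 = 1.895 × 10^-3 mol
n(H2SO4) consumed by analyte = 0.02586 − 1.895 × 10^-3 = 0.02396 mol
n(ZnO) = 0.02396 mol (1:1 ratio)
mass of ZnO = 0.02396 × 81.38 = 1.950 g
% ZnO = 1.950 / 2.293 × 100 = 85.04 %

85.04 %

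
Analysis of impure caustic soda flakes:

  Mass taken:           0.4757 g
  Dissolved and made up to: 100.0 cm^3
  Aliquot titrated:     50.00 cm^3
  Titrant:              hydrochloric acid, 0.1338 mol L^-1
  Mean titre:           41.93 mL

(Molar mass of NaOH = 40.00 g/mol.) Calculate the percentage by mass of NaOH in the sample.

94.35 %

NaOH + HCl → NaCl + H2O
n(HCl) per titration = 0.04193 × 0.1338 = 5.610 × 10^-3 mol
n(NaOH) in each aliquot = 5.610 × 10^-3 mol (1:1 ratio)
n(NaOH) in the whole flask = 5.610 × 10^-3 × 100.0/50.00 = 0.01122 mol
mass of NaOH = 0.01122 × 40.00 = 0.4488 g
% NaOH = 0.4488 / 0.4757 × 100 = 94.35 %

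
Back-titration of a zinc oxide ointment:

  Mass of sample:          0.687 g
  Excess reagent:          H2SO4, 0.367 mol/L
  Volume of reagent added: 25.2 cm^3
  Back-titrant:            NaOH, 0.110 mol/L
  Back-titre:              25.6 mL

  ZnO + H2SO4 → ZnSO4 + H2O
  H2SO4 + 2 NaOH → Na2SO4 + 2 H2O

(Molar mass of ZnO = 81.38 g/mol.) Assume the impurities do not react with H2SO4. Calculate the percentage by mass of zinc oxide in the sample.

n(H2SO4) added = 0.0252 × 0.367 = 9.25 × 10^-3 mol
n(NaOH) used in back-titration = 0.0256 × 0.110 = 2.82 × 10^-3 mol
From the 1:2 ratio, n(H2SO4) left over = 1/2 × 2.82 × 10^-3 = 1.41 × 10^-3 mol
n(H2SO4) consumed by analyte = 9.25 × 10^-3 − 1.41 × 10^-3 = 7.84 × 10^-3 mol
n(ZnO) = 7.84 × 10^-3 mol (1:1 ratio)
mass of ZnO = 7.84 × 10^-3 × 81.38 = 0.638 g
% ZnO = 0.638 / 0.687 × 100 = 92.9 %

92.9 %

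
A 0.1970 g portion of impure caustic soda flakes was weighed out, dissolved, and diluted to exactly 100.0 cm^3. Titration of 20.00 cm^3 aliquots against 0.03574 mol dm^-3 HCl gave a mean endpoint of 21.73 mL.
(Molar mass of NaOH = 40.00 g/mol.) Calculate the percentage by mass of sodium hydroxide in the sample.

NaOH + HCl → NaCl + H2O
n(HCl) per titration = 0.02173 × 0.03574 = 7.766 × 10^-4 mol
n(NaOH) in each aliquot = 7.766 × 10^-4 mol (1:1 ratio)
n(NaOH) in the whole flask = 7.766 × 10^-4 × 100.0/20.00 = 3.883 × 10^-3 mol
mass of NaOH = 3.883 × 10^-3 × 40.00 = 0.1553 g
% NaOH = 0.1553 / 0.1970 × 100 = 78.85 %

78.85 %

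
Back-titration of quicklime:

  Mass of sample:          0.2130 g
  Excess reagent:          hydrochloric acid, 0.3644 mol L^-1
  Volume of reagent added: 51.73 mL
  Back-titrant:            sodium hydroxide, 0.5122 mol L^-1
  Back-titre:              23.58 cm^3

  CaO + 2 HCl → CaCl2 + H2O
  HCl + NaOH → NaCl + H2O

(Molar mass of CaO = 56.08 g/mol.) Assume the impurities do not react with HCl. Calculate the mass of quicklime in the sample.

0.1899 g

n(HCl) added = 0.05173 × 0.3644 = 0.01885 mol
n(NaOH) used in back-titration = 0.02358 × 0.5122 = 0.01208 mol
n(HCl) left over = 0.01208 mol (1:1 ratio)
n(HCl) consumed by analyte = 0.01885 − 0.01208 = 6.773 × 10^-3 mol
From the 1:2 ratio, n(CaO) = 1/2 × 6.773 × 10^-3 = 3.386 × 10^-3 mol
mass of CaO = 3.386 × 10^-3 × 56.08 = 0.1899 g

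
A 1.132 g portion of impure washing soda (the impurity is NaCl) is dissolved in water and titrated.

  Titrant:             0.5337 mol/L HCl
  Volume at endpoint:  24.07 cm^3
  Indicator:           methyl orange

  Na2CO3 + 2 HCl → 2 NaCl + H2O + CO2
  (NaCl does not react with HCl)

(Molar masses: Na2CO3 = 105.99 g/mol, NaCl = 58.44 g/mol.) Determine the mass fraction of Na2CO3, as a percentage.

n(HCl) = 0.02407 × 0.5337 = 0.01285 mol
Let x = n(Na2CO3), y = n(NaCl).
Titrant: 2x = 0.01285;  mass: 105.99x + 58.44y = 1.132
Solving, x = 6.423 × 10^-3 mol, y = 7.721 × 10^-3 mol
mass of Na2CO3 = 6.423 × 10^-3 × 105.99 = 0.6808 g
% Na2CO3 = 0.6808 / 1.132 × 100 = 60.14 %

60.14 %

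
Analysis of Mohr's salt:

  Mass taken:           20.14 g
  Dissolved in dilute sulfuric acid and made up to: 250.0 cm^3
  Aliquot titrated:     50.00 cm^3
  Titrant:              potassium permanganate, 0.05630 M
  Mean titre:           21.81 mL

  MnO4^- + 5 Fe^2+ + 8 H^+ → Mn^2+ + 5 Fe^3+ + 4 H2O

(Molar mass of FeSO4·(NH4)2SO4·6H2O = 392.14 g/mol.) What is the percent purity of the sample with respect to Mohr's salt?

59.77 %

n(KMnO4) per titration = 0.02181 × 0.05630 = 1.228 × 10^-3 mol
From the 5:1 ratio, n(FeSO4·(NH4)2SO4·6H2O) in each aliquot = 5/1 × 1.228 × 10^-3 = 6.140 × 10^-3 mol
n(FeSO4·(NH4)2SO4·6H2O) in the whole flask = 6.140 × 10^-3 × 250.0/50.00 = 0.03070 mol
mass of FeSO4·(NH4)2SO4·6H2O = 0.03070 × 392.14 = 12.04 g
% FeSO4·(NH4)2SO4·6H2O = 12.04 / 20.14 × 100 = 59.77 %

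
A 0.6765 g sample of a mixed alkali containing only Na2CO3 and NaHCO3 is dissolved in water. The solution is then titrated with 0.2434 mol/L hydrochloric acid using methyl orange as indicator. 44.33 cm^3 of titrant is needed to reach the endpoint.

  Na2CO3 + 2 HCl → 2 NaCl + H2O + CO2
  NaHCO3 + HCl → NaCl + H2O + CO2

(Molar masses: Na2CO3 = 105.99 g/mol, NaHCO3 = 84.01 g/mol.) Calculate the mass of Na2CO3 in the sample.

n(HCl) = 0.04433 × 0.2434 = 0.01079 mol
Let x = n(Na2CO3), y = n(NaHCO3).
Titrant: 2x + 1y = 0.01079;  mass: 105.99x + 84.01y = 0.6765
Solving, x = 3.707 × 10^-3 mol, y = 3.375 × 10^-3 mol
mass of Na2CO3 = 3.707 × 10^-3 × 105.99 = 0.3929 g

0.3929 g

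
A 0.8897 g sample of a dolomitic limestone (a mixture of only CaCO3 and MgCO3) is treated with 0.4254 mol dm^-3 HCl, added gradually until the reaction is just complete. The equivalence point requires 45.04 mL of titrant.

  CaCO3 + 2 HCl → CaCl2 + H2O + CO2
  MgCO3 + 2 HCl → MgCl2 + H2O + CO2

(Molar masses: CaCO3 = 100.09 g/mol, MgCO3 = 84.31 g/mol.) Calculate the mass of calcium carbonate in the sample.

0.5202 g

n(HCl) = 0.04504 × 0.4254 = 0.01916 mol
Let x = n(CaCO3), y = n(MgCO3).
Titrant: 2x + 2y = 0.01916;  mass: 100.09x + 84.31y = 0.8897
Solving, x = 5.197 × 10^-3 mol, y = 4.383 × 10^-3 mol
mass of CaCO3 = 5.197 × 10^-3 × 100.09 = 0.5202 g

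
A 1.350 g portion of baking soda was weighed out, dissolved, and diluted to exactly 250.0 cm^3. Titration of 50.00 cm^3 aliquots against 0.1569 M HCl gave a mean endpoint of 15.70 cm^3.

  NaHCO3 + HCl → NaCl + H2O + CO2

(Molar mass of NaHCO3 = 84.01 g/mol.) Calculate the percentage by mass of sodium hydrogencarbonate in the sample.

n(HCl) per titration = 0.01570 × 0.1569 = 2.463 × 10^-3 mol
n(NaHCO3) in each aliquot = 2.463 × 10^-3 mol (1:1 ratio)
n(NaHCO3) in the whole flask = 2.463 × 10^-3 × 250.0/50.00 = 0.01232 mol
mass of NaHCO3 = 0.01232 × 84.01 = 1.035 g
% NaHCO3 = 1.035 / 1.350 × 100 = 76.65 %

76.65 %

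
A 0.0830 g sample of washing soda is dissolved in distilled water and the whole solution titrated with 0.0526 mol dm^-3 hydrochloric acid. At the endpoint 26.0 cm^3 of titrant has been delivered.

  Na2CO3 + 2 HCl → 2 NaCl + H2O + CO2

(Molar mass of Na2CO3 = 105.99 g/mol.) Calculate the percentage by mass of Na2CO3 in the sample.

87.3 %

n(HCl) = 0.0260 L × 0.0526 mol/L = 1.37 × 10^-3 mol
From the 1:2 ratio, n(Na2CO3) = 1/2 × 1.37 × 10^-3 = 6.84 × 10^-4 mol
mass of Na2CO3 = 6.84 × 10^-4 × 105.99 g/mol = 0.0725 g
% Na2CO3 = 0.0725 / 0.0830 × 100 = 87.3 %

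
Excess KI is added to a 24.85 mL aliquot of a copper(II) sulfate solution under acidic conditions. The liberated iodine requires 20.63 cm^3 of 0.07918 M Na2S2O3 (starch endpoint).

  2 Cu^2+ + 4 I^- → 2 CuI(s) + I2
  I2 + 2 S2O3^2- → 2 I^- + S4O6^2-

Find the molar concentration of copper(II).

n(S2O3^2-) = 0.02063 × 0.07918 = 1.633 × 10^-3 mol
n(I2) = n(S2O3^2-)/2 = 8.167 × 10^-4 mol
From the 2:1 ratio, n(Cu2+) in the aliquot = 2/1 × 8.167 × 10^-4 = 1.633 × 10^-3 mol
[Cu2+] = 1.633 × 10^-3 / 0.02485 = 0.06573 mol/L

0.06573 M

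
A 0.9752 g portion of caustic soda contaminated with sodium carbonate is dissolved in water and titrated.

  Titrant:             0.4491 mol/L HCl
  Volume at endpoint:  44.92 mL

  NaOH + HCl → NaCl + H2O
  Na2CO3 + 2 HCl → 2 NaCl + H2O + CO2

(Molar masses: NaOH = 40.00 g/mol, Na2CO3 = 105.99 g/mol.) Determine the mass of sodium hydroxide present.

n(HCl) = 0.04492 × 0.4491 = 0.02017 mol
Let x = n(NaOH), y = n(Na2CO3).
Titrant: 1x + 2y = 0.02017;  mass: 40.00x + 105.99y = 0.9752
Solving, x = 7.226 × 10^-3 mol, y = 6.474 × 10^-3 mol
mass of NaOH = 7.226 × 10^-3 × 40.00 = 0.2890 g

0.2890 g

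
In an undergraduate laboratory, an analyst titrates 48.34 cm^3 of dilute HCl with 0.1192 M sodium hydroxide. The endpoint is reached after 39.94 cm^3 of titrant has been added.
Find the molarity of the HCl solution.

0.09849 M

HCl + NaOH → NaCl + H2O
n(NaOH) = 0.03994 L × 0.1192 mol/L = 4.761 × 10^-3 mol
n(HCl) = 4.761 × 10^-3 mol (1:1 mole ratio)
[HCl] = 4.761 × 10^-3 mol / 0.04834 L = 0.09849 mol/L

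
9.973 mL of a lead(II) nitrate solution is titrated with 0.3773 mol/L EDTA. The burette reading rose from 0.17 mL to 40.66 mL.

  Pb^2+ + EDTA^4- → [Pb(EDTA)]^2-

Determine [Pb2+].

1.532 mol/L

n(EDTA) = 0.04049 L × 0.3773 mol/L = 0.01528 mol
n(Pb2+) = 0.01528 mol (1:1 mole ratio)
[Pb2+] = 0.01528 mol / 0.009973 L = 1.532 mol/L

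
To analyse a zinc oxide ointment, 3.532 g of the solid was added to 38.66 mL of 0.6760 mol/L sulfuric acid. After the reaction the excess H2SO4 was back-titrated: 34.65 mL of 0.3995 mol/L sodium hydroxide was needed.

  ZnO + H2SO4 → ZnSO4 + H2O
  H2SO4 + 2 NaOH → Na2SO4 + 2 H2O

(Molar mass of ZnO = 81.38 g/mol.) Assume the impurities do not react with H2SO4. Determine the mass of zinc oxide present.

n(H2SO4) added = 0.03866 × 0.6760 = 0.02613 mol
n(NaOH) used in back-titration = 0.03465 × 0.3995 = 0.01384 mol
From the 1:2 ratio, n(H2SO4) left over = 1/2 × 0.01384 = 6.921 × 10^-3 mol
n(H2SO4) consumed by analyte = 0.02613 − 6.921 × 10^-3 = 0.01921 mol
n(ZnO) = 0.01921 mol (1:1 ratio)
mass of ZnO = 0.01921 × 81.38 = 1.564 g

1.564 g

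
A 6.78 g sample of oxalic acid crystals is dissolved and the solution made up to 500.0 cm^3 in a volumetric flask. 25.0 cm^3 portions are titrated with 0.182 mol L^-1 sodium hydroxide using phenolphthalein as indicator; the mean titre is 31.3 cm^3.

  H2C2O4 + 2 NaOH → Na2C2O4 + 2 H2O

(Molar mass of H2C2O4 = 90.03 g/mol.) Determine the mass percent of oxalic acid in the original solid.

75.6 %

n(NaOH) per titration = 0.0313 × 0.182 = 5.70 × 10^-3 mol
From the 1:2 ratio, n(H2C2O4) in each aliquot = 1/2 × 5.70 × 10^-3 = 2.85 × 10^-3 mol
n(H2C2O4) in the whole flask = 2.85 × 10^-3 × 500.0/25.0 = 0.0570 mol
mass of H2C2O4 = 0.0570 × 90.03 = 5.13 g
% H2C2O4 = 5.13 / 6.78 × 100 = 75.6 %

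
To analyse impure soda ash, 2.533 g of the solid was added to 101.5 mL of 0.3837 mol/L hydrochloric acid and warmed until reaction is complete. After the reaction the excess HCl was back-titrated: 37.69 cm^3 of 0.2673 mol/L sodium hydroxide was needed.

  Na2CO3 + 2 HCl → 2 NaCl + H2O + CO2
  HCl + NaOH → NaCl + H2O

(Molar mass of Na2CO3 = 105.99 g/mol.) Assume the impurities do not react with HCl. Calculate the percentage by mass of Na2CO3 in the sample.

n(HCl) added = 0.1015 × 0.3837 = 0.03895 mol
n(NaOH) used in back-titration = 0.03769 × 0.2673 = 0.01007 mol
n(HCl) left over = 0.01007 mol (1:1 ratio)
n(HCl) consumed by analyte = 0.03895 − 0.01007 = 0.02887 mol
From the 1:2 ratio, n(Na2CO3) = 1/2 × 0.02887 = 0.01444 mol
mass of Na2CO3 = 0.01444 × 105.99 = 1.530 g
% Na2CO3 = 1.530 / 2.533 × 100 = 60.40 %

60.40 %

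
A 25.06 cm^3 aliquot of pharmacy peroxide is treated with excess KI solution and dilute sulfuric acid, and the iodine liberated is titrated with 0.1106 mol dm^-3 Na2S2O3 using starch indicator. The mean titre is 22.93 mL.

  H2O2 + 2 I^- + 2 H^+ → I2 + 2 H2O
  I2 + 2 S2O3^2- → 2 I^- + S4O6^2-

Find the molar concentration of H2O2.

0.05060 mol/L

n(S2O3^2-) = 0.02293 × 0.1106 = 2.536 × 10^-3 mol
n(I2) = n(S2O3^2-)/2 = 1.268 × 10^-3 mol
n(H2O2) in the aliquot = 1.268 × 10^-3 mol (1:1 ratio)
[H2O2] = 1.268 × 10^-3 / 0.02506 = 0.05060 mol/L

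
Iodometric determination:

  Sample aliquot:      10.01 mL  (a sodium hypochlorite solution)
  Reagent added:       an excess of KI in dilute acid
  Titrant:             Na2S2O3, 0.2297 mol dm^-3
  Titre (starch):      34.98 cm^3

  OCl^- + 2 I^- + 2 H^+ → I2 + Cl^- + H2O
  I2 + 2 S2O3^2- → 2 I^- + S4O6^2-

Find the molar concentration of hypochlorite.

n(S2O3^2-) = 0.03498 × 0.2297 = 8.035 × 10^-3 mol
n(I2) = n(S2O3^2-)/2 = 4.017 × 10^-3 mol
n(OCl^-) in the aliquot = 4.017 × 10^-3 mol (1:1 ratio)
[OCl^-] = 4.017 × 10^-3 / 0.01001 = 0.4013 mol/L

0.4013 mol/L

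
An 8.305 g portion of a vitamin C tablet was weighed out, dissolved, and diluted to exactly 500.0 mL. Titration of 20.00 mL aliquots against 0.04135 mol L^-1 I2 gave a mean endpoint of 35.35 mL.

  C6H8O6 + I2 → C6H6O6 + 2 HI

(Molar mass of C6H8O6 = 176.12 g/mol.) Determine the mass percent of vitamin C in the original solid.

n(I2) per titration = 0.03535 × 0.04135 = 1.462 × 10^-3 mol
n(C6H8O6) in each aliquot = 1.462 × 10^-3 mol (1:1 ratio)
n(C6H8O6) in the whole flask = 1.462 × 10^-3 × 500.0/20.00 = 0.03654 mol
mass of C6H8O6 = 0.03654 × 176.12 = 6.436 g
% C6H8O6 = 6.436 / 8.305 × 100 = 77.50 %

77.50 %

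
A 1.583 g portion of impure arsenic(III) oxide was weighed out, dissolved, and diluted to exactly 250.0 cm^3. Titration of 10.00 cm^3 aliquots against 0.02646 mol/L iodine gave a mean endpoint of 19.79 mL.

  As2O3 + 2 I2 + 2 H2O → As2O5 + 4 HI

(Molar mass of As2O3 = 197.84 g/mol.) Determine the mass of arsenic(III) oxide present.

n(I2) per titration = 0.01979 × 0.02646 = 5.236 × 10^-4 mol
From the 1:2 ratio, n(As2O3) in each aliquot = 1/2 × 5.236 × 10^-4 = 2.618 × 10^-4 mol
n(As2O3) in the whole flask = 2.618 × 10^-4 × 250.0/10.00 = 6.546 × 10^-3 mol
mass of As2O3 = 6.546 × 10^-3 × 197.84 = 1.295 g

1.295 g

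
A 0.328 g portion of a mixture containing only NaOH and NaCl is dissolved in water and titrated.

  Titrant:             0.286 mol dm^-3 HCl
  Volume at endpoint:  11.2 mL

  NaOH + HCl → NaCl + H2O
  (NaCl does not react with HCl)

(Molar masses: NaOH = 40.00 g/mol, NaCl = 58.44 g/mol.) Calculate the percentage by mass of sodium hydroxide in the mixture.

39.1 %

n(HCl) = 0.0112 × 0.286 = 3.20 × 10^-3 mol
Let x = n(NaOH), y = n(NaCl).
Titrant: 1x = 3.20 × 10^-3;  mass: 40.00x + 58.44y = 0.328
Solving, x = 3.20 × 10^-3 mol, y = 3.42 × 10^-3 mol
mass of NaOH = 3.20 × 10^-3 × 40.00 = 0.128 g
% NaOH = 0.128 / 0.328 × 100 = 39.1 %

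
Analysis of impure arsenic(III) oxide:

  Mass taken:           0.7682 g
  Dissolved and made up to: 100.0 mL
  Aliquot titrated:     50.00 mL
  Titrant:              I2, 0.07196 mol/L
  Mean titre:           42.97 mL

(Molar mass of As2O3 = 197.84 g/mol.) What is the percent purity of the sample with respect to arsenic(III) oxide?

As2O3 + 2 I2 + 2 H2O → As2O5 + 4 HI
n(I2) per titration = 0.04297 × 0.07196 = 3.092 × 10^-3 mol
From the 1:2 ratio, n(As2O3) in each aliquot = 1/2 × 3.092 × 10^-3 = 1.546 × 10^-3 mol
n(As2O3) in the whole flask = 1.546 × 10^-3 × 100.0/50.00 = 3.092 × 10^-3 mol
mass of As2O3 = 3.092 × 10^-3 × 197.84 = 0.6117 g
% As2O3 = 0.6117 / 0.7682 × 100 = 79.63 %

79.63 %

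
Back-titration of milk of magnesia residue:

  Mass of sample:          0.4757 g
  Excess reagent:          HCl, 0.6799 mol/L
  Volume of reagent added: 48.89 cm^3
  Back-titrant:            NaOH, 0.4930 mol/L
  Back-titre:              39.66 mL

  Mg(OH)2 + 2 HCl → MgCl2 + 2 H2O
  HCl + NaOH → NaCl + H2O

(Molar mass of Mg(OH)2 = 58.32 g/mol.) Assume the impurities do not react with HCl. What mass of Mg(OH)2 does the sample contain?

0.3991 g

n(HCl) added = 0.04889 × 0.6799 = 0.03324 mol
n(NaOH) used in back-titration = 0.03966 × 0.4930 = 0.01955 mol
n(HCl) left over = 0.01955 mol (1:1 ratio)
n(HCl) consumed by analyte = 0.03324 − 0.01955 = 0.01369 mol
From the 1:2 ratio, n(Mg(OH)2) = 1/2 × 0.01369 = 6.844 × 10^-3 mol
mass of Mg(OH)2 = 6.844 × 10^-3 × 58.32 = 0.3991 g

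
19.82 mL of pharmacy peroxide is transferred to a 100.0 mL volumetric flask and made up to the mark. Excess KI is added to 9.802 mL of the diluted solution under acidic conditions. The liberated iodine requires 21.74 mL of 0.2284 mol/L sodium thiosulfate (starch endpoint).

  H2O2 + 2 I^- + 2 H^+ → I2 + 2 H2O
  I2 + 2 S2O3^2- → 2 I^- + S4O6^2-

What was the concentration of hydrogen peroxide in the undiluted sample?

n(S2O3^2-) = 0.02174 × 0.2284 = 4.965 × 10^-3 mol
n(I2) = n(S2O3^2-)/2 = 2.483 × 10^-3 mol
n(H2O2) in the aliquot = 2.483 × 10^-3 mol (1:1 ratio)
[H2O2]_dilute = 2.483 × 10^-3 / 0.009802 = 0.2533 mol/L
[H2O2]_original = 0.2533 × 100.0/19.82 = 1.278 mol/L

1.278 mol/L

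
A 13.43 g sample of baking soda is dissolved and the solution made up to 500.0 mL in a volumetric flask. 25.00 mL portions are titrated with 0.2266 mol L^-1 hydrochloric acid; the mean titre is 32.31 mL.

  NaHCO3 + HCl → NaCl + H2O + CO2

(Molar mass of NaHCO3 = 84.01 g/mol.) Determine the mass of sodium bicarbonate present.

n(HCl) per titration = 0.03231 × 0.2266 = 7.321 × 10^-3 mol
n(NaHCO3) in each aliquot = 7.321 × 10^-3 mol (1:1 ratio)
n(NaHCO3) in the whole flask = 7.321 × 10^-3 × 500.0/25.00 = 0.1464 mol
mass of NaHCO3 = 0.1464 × 84.01 = 12.30 g

12.30 g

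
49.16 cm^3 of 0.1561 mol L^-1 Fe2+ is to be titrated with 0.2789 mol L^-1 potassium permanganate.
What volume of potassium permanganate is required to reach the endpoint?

MnO4^- + 5 Fe^2+ + 8 H^+ → Mn^2+ + 5 Fe^3+ + 4 H2O
n(Fe2+) = 0.04916 L × 0.1561 mol/L = 7.674 × 10^-3 mol
From the 1:5 stoichiometry, n(KMnO4) = 1/5 × 7.674 × 10^-3 = 1.535 × 10^-3 mol
V(KMnO4) = 1.535 × 10^-3 mol / 0.2789 mol/L = 0.005503 L = 5.503 mL

5.503 mL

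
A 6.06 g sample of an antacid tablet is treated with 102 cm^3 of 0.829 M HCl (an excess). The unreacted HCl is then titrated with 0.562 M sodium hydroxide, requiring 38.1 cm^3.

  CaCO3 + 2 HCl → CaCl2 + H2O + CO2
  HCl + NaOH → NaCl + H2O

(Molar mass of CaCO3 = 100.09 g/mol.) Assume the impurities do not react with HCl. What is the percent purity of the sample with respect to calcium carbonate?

52.1 %

n(HCl) added = 0.102 × 0.829 = 0.0846 mol
n(NaOH) used in back-titration = 0.0381 × 0.562 = 0.0214 mol
n(HCl) left over = 0.0214 mol (1:1 ratio)
n(HCl) consumed by analyte = 0.0846 − 0.0214 = 0.0631 mol
From the 1:2 ratio, n(CaCO3) = 1/2 × 0.0631 = 0.0316 mol
mass of CaCO3 = 0.0316 × 100.09 = 3.16 g
% CaCO3 = 3.16 / 6.06 × 100 = 52.1 %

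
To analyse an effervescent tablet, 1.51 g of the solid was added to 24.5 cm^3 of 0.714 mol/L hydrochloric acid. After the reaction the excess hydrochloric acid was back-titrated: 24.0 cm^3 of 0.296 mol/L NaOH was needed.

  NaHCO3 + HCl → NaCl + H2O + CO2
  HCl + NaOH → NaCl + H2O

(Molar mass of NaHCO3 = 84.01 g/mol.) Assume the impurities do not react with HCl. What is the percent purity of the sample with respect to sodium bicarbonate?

57.8 %

n(HCl) added = 0.0245 × 0.714 = 0.0175 mol
n(NaOH) used in back-titration = 0.0240 × 0.296 = 7.10 × 10^-3 mol
n(HCl) left over = 7.10 × 10^-3 mol (1:1 ratio)
n(HCl) consumed by analyte = 0.0175 − 7.10 × 10^-3 = 0.0104 mol
n(NaHCO3) = 0.0104 mol (1:1 ratio)
mass of NaHCO3 = 0.0104 × 84.01 = 0.873 g
% NaHCO3 = 0.873 / 1.51 × 100 = 57.8 %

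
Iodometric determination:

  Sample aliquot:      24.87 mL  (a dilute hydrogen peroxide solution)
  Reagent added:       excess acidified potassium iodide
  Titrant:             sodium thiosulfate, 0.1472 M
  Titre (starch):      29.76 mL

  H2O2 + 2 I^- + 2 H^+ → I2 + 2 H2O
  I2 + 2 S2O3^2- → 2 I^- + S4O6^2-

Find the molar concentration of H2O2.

0.08807 M

n(S2O3^2-) = 0.02976 × 0.1472 = 4.381 × 10^-3 mol
n(I2) = n(S2O3^2-)/2 = 2.190 × 10^-3 mol
n(H2O2) in the aliquot = 2.190 × 10^-3 mol (1:1 ratio)
[H2O2] = 2.190 × 10^-3 / 0.02487 = 0.08807 mol/L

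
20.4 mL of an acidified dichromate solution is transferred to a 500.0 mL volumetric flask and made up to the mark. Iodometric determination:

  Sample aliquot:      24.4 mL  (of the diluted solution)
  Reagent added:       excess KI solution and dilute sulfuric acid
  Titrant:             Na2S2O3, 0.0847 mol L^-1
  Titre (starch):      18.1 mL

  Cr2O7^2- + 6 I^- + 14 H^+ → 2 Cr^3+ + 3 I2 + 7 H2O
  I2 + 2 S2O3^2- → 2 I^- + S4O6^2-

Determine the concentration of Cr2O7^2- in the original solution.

n(S2O3^2-) = 0.0181 × 0.0847 = 1.53 × 10^-3 mol
n(I2) = n(S2O3^2-)/2 = 7.67 × 10^-4 mol
From the 1:3 ratio, n(Cr2O7^2-) in the aliquot = 1/3 × 7.67 × 10^-4 = 2.56 × 10^-4 mol
[Cr2O7^2-]_dilute = 2.56 × 10^-4 / 0.0244 = 0.0105 mol/L
[Cr2O7^2-]_original = 0.0105 × 500.0/20.4 = 0.257 mol/L

0.257 mol/L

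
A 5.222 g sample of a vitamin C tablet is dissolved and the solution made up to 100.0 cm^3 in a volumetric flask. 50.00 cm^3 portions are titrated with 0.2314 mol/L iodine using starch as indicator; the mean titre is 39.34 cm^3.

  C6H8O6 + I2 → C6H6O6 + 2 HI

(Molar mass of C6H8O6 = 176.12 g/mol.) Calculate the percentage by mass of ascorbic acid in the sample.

61.40 %

n(I2) per titration = 0.03934 × 0.2314 = 9.103 × 10^-3 mol
n(C6H8O6) in each aliquot = 9.103 × 10^-3 mol (1:1 ratio)
n(C6H8O6) in the whole flask = 9.103 × 10^-3 × 100.0/50.00 = 0.01821 mol
mass of C6H8O6 = 0.01821 × 176.12 = 3.207 g
% C6H8O6 = 3.207 / 5.222 × 100 = 61.40 %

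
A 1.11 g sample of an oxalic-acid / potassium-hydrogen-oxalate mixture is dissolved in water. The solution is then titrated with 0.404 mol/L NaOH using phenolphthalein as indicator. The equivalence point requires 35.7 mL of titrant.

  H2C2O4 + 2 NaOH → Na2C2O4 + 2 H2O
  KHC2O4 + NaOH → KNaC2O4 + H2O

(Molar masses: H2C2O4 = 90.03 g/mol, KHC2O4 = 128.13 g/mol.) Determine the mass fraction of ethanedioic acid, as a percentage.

n(NaOH) = 0.0357 × 0.404 = 0.0144 mol
Let x = n(H2C2O4), y = n(KHC2O4).
Titrant: 2x + 1y = 0.0144;  mass: 90.03x + 128.13y = 1.11
Solving, x = 4.44 × 10^-3 mol, y = 5.54 × 10^-3 mol
mass of H2C2O4 = 4.44 × 10^-3 × 90.03 = 0.400 g
% H2C2O4 = 0.400 / 1.11 × 100 = 36.0 %

36.0 %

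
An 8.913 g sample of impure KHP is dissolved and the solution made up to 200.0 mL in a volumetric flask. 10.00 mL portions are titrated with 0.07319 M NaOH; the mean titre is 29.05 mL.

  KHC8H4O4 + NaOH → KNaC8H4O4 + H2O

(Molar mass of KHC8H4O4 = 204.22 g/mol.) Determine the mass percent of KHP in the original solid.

n(NaOH) per titration = 0.02905 × 0.07319 = 2.126 × 10^-3 mol
n(KHC8H4O4) in each aliquot = 2.126 × 10^-3 mol (1:1 ratio)
n(KHC8H4O4) in the whole flask = 2.126 × 10^-3 × 200.0/10.00 = 0.04252 mol
mass of KHC8H4O4 = 0.04252 × 204.22 = 8.684 g
% KHC8H4O4 = 8.684 / 8.913 × 100 = 97.43 %

97.43 %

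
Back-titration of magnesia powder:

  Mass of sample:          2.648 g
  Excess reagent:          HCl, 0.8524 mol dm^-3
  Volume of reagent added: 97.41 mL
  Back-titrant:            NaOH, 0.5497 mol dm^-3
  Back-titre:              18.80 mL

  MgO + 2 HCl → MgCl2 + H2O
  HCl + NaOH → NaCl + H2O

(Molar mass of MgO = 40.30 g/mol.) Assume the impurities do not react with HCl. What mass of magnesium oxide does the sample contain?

n(HCl) added = 0.09741 × 0.8524 = 0.08303 mol
n(NaOH) used in back-titration = 0.01880 × 0.5497 = 0.01033 mol
n(HCl) left over = 0.01033 mol (1:1 ratio)
n(HCl) consumed by analyte = 0.08303 − 0.01033 = 0.07270 mol
From the 1:2 ratio, n(MgO) = 1/2 × 0.07270 = 0.03635 mol
mass of MgO = 0.03635 × 40.30 = 1.465 g

1.465 g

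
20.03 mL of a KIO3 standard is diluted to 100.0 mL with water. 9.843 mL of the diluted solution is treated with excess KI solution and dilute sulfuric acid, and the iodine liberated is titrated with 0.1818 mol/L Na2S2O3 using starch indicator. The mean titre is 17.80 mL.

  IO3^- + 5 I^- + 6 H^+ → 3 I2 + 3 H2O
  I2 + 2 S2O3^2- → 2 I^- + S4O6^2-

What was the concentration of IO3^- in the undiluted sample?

n(S2O3^2-) = 0.01780 × 0.1818 = 3.236 × 10^-3 mol
n(I2) = n(S2O3^2-)/2 = 1.618 × 10^-3 mol
From the 1:3 ratio, n(IO3^-) in the aliquot = 1/3 × 1.618 × 10^-3 = 5.393 × 10^-4 mol
[IO3^-]_dilute = 5.393 × 10^-4 / 0.009843 = 0.05479 mol/L
[IO3^-]_original = 0.05479 × 100.0/20.03 = 0.2736 mol/L

0.2736 mol/L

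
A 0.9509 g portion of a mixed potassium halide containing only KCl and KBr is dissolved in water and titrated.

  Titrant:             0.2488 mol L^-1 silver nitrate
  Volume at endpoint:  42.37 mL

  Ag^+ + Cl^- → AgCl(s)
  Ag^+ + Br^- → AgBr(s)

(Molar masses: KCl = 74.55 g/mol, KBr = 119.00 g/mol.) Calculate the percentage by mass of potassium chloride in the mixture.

n(AgNO3) = 0.04237 × 0.2488 = 0.01054 mol
Let x = n(KCl), y = n(KBr).
Titrant: 1x + 1y = 0.01054;  mass: 74.55x + 119.00y = 0.9509
Solving, x = 6.829 × 10^-3 mol, y = 3.712 × 10^-3 mol
mass of KCl = 6.829 × 10^-3 × 74.55 = 0.5091 g
% KCl = 0.5091 / 0.9509 × 100 = 53.54 %

53.54 %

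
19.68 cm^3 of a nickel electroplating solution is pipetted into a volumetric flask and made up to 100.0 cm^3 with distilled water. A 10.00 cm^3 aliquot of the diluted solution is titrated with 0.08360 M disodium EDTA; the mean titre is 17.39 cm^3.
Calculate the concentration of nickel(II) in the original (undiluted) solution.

Ni^2+ + EDTA^4- → [Ni(EDTA)]^2-
n(EDTA) = 0.01739 × 0.08360 = 1.454 × 10^-3 mol
n(Ni2+) in the aliquot = 1.454 × 10^-3 mol (1:1 ratio)
[Ni2+]_dilute = 1.454 × 10^-3 / 0.01000 = 0.1454 mol/L
Dilution factor = 100.0 / 19.68 = 5.081
[Ni2+]_stock = 0.1454 × 5.081 = 0.7387 mol/L

0.7387 M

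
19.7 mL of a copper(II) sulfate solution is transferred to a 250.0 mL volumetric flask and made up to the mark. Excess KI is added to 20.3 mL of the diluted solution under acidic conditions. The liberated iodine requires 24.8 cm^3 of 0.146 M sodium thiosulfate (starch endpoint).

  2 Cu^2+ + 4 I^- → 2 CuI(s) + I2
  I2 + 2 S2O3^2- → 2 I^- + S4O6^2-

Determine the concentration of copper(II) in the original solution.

n(S2O3^2-) = 0.0248 × 0.146 = 3.62 × 10^-3 mol
n(I2) = n(S2O3^2-)/2 = 1.81 × 10^-3 mol
From the 2:1 ratio, n(Cu2+) in the aliquot = 2/1 × 1.81 × 10^-3 = 3.62 × 10^-3 mol
[Cu2+]_dilute = 3.62 × 10^-3 / 0.0203 = 0.178 mol/L
[Cu2+]_original = 0.178 × 250.0/19.7 = 2.26 mol/L

2.26 M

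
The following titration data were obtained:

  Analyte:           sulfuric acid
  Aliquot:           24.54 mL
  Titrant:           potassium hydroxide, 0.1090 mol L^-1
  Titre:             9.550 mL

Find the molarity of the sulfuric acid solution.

0.02121 mol/L

H2SO4 + 2 KOH → K2SO4 + 2 H2O
n(KOH) = 0.009550 L × 0.1090 mol/L = 1.041 × 10^-3 mol
From the 1:2 mole ratio, n(H2SO4) = 1/2 × 1.041 × 10^-3 = 5.205 × 10^-4 mol
[H2SO4] = 5.205 × 10^-4 mol / 0.02454 L = 0.02121 mol/L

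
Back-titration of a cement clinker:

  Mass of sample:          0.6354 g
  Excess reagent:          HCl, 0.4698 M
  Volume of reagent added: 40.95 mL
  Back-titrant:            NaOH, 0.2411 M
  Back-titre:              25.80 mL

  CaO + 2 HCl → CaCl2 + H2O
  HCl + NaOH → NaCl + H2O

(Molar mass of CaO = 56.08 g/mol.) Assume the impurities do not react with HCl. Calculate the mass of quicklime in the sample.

0.3650 g

n(HCl) added = 0.04095 × 0.4698 = 0.01924 mol
n(NaOH) used in back-titration = 0.02580 × 0.2411 = 6.220 × 10^-3 mol
n(HCl) left over = 6.220 × 10^-3 mol (1:1 ratio)
n(HCl) consumed by analyte = 0.01924 − 6.220 × 10^-3 = 0.01302 mol
From the 1:2 ratio, n(CaO) = 1/2 × 0.01302 = 6.509 × 10^-3 mol
mass of CaO = 6.509 × 10^-3 × 56.08 = 0.3650 g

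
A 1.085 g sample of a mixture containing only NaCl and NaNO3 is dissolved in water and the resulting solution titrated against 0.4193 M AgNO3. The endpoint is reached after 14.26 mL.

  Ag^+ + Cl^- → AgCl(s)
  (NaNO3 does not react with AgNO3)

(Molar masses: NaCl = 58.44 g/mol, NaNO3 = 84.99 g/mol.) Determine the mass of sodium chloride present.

0.3494 g

n(AgNO3) = 0.01426 × 0.4193 = 5.979 × 10^-3 mol
Let x = n(NaCl), y = n(NaNO3).
Titrant: 1x = 5.979 × 10^-3;  mass: 58.44x + 84.99y = 1.085
Solving, x = 5.979 × 10^-3 mol, y = 8.655 × 10^-3 mol
mass of NaCl = 5.979 × 10^-3 × 58.44 = 0.3494 g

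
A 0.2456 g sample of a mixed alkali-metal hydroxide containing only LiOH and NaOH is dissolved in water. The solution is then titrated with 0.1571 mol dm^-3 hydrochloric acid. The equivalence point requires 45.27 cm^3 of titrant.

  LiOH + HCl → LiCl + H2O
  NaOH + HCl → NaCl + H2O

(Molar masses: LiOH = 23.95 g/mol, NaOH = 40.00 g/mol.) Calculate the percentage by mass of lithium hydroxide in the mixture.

23.62 %

n(HCl) = 0.04527 × 0.1571 = 7.112 × 10^-3 mol
Let x = n(LiOH), y = n(NaOH).
Titrant: 1x + 1y = 7.112 × 10^-3;  mass: 23.95x + 40.00y = 0.2456
Solving, x = 2.422 × 10^-3 mol, y = 4.690 × 10^-3 mol
mass of LiOH = 2.422 × 10^-3 × 23.95 = 0.05801 g
% LiOH = 0.05801 / 0.2456 × 100 = 23.62 %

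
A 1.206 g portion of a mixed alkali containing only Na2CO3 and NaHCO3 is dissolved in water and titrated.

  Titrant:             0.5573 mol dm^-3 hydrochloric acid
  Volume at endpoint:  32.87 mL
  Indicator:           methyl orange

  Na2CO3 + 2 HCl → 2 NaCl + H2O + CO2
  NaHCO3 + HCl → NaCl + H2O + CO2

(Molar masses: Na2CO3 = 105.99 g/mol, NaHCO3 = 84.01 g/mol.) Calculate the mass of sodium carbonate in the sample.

n(HCl) = 0.03287 × 0.5573 = 0.01832 mol
Let x = n(Na2CO3), y = n(NaHCO3).
Titrant: 2x + 1y = 0.01832;  mass: 105.99x + 84.01y = 1.206
Solving, x = 5.367 × 10^-3 mol, y = 7.584 × 10^-3 mol
mass of Na2CO3 = 5.367 × 10^-3 × 105.99 = 0.5689 g

0.5689 g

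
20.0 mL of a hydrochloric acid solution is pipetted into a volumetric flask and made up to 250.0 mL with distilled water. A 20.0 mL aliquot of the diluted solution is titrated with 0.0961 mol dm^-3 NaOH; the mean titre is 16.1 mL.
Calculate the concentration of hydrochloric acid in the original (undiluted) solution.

HCl + NaOH → NaCl + H2O
n(NaOH) = 0.0161 × 0.0961 = 1.55 × 10^-3 mol
n(HCl) in the aliquot = 1.55 × 10^-3 mol (1:1 ratio)
[HCl]_dilute = 1.55 × 10^-3 / 0.0200 = 0.0774 mol/L
Dilution factor = 250.0 / 20.0 = 12.50
[HCl]_stock = 0.0774 × 12.50 = 0.967 mol/L

0.967 mol/L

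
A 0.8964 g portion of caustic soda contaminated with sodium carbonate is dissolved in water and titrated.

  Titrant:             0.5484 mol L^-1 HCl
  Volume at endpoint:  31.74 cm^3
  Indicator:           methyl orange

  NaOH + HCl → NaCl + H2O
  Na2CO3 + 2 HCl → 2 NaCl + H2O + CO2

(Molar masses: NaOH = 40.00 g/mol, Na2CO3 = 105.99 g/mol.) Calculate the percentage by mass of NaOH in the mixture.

n(HCl) = 0.03174 × 0.5484 = 0.01741 mol
Let x = n(NaOH), y = n(Na2CO3).
Titrant: 1x + 2y = 0.01741;  mass: 40.00x + 105.99y = 0.8964
Solving, x = 2.004 × 10^-3 mol, y = 7.701 × 10^-3 mol
mass of NaOH = 2.004 × 10^-3 × 40.00 = 0.08016 g
% NaOH = 0.08016 / 0.8964 × 100 = 8.943 %

8.943 %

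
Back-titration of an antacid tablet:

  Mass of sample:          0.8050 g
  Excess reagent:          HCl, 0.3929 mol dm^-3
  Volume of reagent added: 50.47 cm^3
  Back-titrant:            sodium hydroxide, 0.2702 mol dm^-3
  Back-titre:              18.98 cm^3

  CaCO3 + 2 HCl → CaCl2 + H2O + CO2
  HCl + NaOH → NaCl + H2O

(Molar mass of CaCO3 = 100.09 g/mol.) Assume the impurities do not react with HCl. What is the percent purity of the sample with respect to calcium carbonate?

n(HCl) added = 0.05047 × 0.3929 = 0.01983 mol
n(NaOH) used in back-titration = 0.01898 × 0.2702 = 5.128 × 10^-3 mol
n(HCl) left over = 5.128 × 10^-3 mol (1:1 ratio)
n(HCl) consumed by analyte = 0.01983 − 5.128 × 10^-3 = 0.01470 mol
From the 1:2 ratio, n(CaCO3) = 1/2 × 0.01470 = 7.351 × 10^-3 mol
mass of CaCO3 = 7.351 × 10^-3 × 100.09 = 0.7357 g
% CaCO3 = 0.7357 / 0.8050 × 100 = 91.39 %

91.39 %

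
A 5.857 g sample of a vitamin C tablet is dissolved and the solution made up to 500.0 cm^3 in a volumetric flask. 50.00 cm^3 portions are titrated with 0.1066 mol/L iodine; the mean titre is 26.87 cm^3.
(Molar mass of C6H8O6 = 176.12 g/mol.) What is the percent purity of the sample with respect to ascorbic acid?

C6H8O6 + I2 → C6H6O6 + 2 HI
n(I2) per titration = 0.02687 × 0.1066 = 2.864 × 10^-3 mol
n(C6H8O6) in each aliquot = 2.864 × 10^-3 mol (1:1 ratio)
n(C6H8O6) in the whole flask = 2.864 × 10^-3 × 500.0/50.00 = 0.02864 mol
mass of C6H8O6 = 0.02864 × 176.12 = 5.045 g
% C6H8O6 = 5.045 / 5.857 × 100 = 86.13 %

86.13 %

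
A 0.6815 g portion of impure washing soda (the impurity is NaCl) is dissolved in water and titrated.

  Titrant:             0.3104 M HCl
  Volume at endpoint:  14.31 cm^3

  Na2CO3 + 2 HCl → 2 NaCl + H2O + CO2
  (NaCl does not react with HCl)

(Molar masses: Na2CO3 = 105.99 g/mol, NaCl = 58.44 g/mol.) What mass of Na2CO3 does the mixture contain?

n(HCl) = 0.01431 × 0.3104 = 4.442 × 10^-3 mol
Let x = n(Na2CO3), y = n(NaCl).
Titrant: 2x = 4.442 × 10^-3;  mass: 105.99x + 58.44y = 0.6815
Solving, x = 2.221 × 10^-3 mol, y = 7.634 × 10^-3 mol
mass of Na2CO3 = 2.221 × 10^-3 × 105.99 = 0.2354 g

0.2354 g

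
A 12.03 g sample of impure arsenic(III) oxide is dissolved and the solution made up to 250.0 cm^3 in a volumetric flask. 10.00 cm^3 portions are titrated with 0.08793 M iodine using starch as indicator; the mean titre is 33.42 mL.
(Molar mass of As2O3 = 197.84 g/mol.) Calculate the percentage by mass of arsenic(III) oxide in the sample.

As2O3 + 2 I2 + 2 H2O → As2O5 + 4 HI
n(I2) per titration = 0.03342 × 0.08793 = 2.939 × 10^-3 mol
From the 1:2 ratio, n(As2O3) in each aliquot = 1/2 × 2.939 × 10^-3 = 1.469 × 10^-3 mol
n(As2O3) in the whole flask = 1.469 × 10^-3 × 250.0/10.00 = 0.03673 mol
mass of As2O3 = 0.03673 × 197.84 = 7.267 g
% As2O3 = 7.267 / 12.03 × 100 = 60.41 %

60.41 %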